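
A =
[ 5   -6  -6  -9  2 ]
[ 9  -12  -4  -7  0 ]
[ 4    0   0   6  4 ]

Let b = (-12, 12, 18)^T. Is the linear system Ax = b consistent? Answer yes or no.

yes

Row reduce the augmented matrix [A | b].
R2 ← R2 − (9/5)·R1: [0, -6/5, 34/5, 46/5, -18/5, 168/5]
R3 ← R3 − (4/5)·R1: [0, 24/5, 24/5, 66/5, 12/5, 138/5]
R3 ← R3 + (4)·R2: [0, 0, 32, 50, -12, 162]
The echelon form has 3 nonzero rows, and every pivot lies in the first 5 columns, so rank(A) = rank([A|b]) = 3.
The system is consistent.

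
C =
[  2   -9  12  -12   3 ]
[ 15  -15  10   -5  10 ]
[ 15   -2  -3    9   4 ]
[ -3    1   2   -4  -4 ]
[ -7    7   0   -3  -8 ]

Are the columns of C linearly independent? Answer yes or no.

Row reduce C to echelon form.
R2 ← R2 − (15/2)·R1: [0, 105/2, -80, 85, -25/2]
R3 ← R3 − (15/2)·R1: [0, 131/2, -93, 99, -37/2]
R4 ← R4 + (3/2)·R1: [0, -25/2, 20, -22, 1/2]
R5 ← R5 + (7/2)·R1: [0, -49/2, 42, -45, 5/2]
R3 ← R3 − (131/105)·R2: [0, 0, 143/21, -148/21, -61/21]
R4 ← R4 + (5/21)·R2: [0, 0, 20/21, -37/21, -52/21]
R5 ← R5 + (7/15)·R2: [0, 0, 14/3, -16/3, -10/3]
R4 ← R4 − (20/143)·R3: [0, 0, 0, -111/143, -296/143]
R5 ← R5 − (98/143)·R3: [0, 0, 0, -72/143, -192/143]
R5 ← R5 − (24/37)·R4: [0, 0, 0, 0, 0]
4 pivots among 5 columns.
Only 4 < 5 pivot columns, so the columns are linearly dependent.

no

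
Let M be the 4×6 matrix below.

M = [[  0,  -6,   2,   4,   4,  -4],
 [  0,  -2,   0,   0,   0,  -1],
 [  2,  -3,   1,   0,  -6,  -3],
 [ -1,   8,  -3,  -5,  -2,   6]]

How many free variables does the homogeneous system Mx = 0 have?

Row reduce to echelon form.
Swap R1 ↔ R3
R4 ← R4 + (1/2)·R1: [0, 13/2, -5/2, -5, -5, 9/2]
R3 ← R3 − (3)·R2: [0, 0, 2, 4, 4, -1]
R4 ← R4 + (13/4)·R2: [0, 0, -5/2, -5, -5, 5/4]
R4 ← R4 + (5/4)·R3: [0, 0, 0, 0, 0, 0]
3 nonzero rows, so rank(M) = 3.
M has 6 columns; by rank–nullity, nullity = 6 − 3 = 3.

3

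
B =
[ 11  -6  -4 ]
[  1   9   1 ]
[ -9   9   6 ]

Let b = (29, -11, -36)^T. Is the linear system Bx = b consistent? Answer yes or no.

yes

Row reduce the augmented matrix [B | b].
R2 ← R2 − (1/11)·R1: [0, 105/11, 15/11, -150/11]
R3 ← R3 + (9/11)·R1: [0, 45/11, 30/11, -135/11]
R3 ← R3 − (3/7)·R2: [0, 0, 15/7, -45/7]
The echelon form has 3 nonzero rows, and every pivot lies in the first 3 columns, so rank(B) = rank([B|b]) = 3.
The system is consistent.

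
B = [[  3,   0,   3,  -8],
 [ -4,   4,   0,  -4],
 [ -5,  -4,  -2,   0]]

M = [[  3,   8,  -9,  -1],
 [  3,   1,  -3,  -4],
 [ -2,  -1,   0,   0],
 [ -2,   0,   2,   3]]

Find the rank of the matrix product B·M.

3

First compute BM:
[[ 19,  21, -43, -27],
 [  8, -28,  16, -24],
 [-23, -42,  57,  21]]
Now row reduce the product.
R2 ← R2 − (8/19)·R1: [0, -700/19, 648/19, -240/19]
R3 ← R3 + (23/19)·R1: [0, -315/19, 94/19, -222/19]
R3 ← R3 − (9/20)·R2: [0, 0, -52/5, -6]
3 nonzero rows, so rank(BM) = 3.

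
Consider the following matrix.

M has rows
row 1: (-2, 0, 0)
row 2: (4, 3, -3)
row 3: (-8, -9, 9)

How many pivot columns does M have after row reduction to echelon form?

2

Row reduce to echelon form.
R2 ← R2 + (2)·R1: [0, 3, -3]
R3 ← R3 − (4)·R1: [0, -9, 9]
R3 ← R3 + (3)·R2: [0, 0, 0]
Echelon form has 2 nonzero rows, so rank(M) = 2.
Each nonzero row contributes one pivot column: 2 pivot columns.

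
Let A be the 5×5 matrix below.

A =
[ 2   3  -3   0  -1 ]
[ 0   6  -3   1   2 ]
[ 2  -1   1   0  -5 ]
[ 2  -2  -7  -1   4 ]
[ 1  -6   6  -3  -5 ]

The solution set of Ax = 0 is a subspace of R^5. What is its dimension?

1

Row reduce to echelon form.
R3 ← R3 − R1: [0, -4, 4, 0, -4]
R4 ← R4 − R1: [0, -5, -4, -1, 5]
R5 ← R5 − (1/2)·R1: [0, -15/2, 15/2, -3, -9/2]
R3 ← R3 + (2/3)·R2: [0, 0, 2, 2/3, -8/3]
R4 ← R4 + (5/6)·R2: [0, 0, -13/2, -1/6, 20/3]
R5 ← R5 + (5/4)·R2: [0, 0, 15/4, -7/4, -2]
R4 ← R4 + (13/4)·R3: [0, 0, 0, 2, -2]
R5 ← R5 − (15/8)·R3: [0, 0, 0, -3, 3]
R5 ← R5 + (3/2)·R4: [0, 0, 0, 0, 0]
4 nonzero rows, so rank(A) = 4.
A has 5 columns; by rank–nullity, nullity = 5 − 4 = 1.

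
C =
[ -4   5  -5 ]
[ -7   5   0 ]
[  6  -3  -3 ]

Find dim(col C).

2

Row reduce to echelon form.
R2 ← R2 − (7/4)·R1: [0, -15/4, 35/4]
R3 ← R3 + (3/2)·R1: [0, 9/2, -21/2]
R3 ← R3 + (6/5)·R2: [0, 0, 0]
Echelon form has 2 nonzero rows, so rank(C) = 2.
The column space has dimension equal to the rank: 2.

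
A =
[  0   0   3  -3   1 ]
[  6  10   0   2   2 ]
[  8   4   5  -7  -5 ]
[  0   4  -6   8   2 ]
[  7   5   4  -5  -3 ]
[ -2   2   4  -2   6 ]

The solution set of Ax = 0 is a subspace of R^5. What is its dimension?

Row reduce to echelon form.
Swap R1 ↔ R2
R3 ← R3 − (4/3)·R1: [0, -28/3, 5, -29/3, -23/3]
R5 ← R5 − (7/6)·R1: [0, -20/3, 4, -22/3, -16/3]
R6 ← R6 + (1/3)·R1: [0, 16/3, 4, -4/3, 20/3]
Swap R2 ↔ R3
R4 ← R4 + (3/7)·R2: [0, 0, -27/7, 27/7, -9/7]
R5 ← R5 − (5/7)·R2: [0, 0, 3/7, -3/7, 1/7]
R6 ← R6 + (4/7)·R2: [0, 0, 48/7, -48/7, 16/7]
R4 ← R4 + (9/7)·R3: [0, 0, 0, 0, 0]
R5 ← R5 − (1/7)·R3: [0, 0, 0, 0, 0]
R6 ← R6 − (16/7)·R3: [0, 0, 0, 0, 0]
3 nonzero rows, so rank(A) = 3.
A has 5 columns; by rank–nullity, nullity = 5 − 3 = 2.

2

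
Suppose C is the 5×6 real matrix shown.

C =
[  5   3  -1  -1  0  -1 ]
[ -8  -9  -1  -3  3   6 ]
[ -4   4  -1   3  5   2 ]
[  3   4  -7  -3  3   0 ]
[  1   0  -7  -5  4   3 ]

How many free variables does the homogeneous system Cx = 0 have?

1

Row reduce to echelon form.
R2 ← R2 + (8/5)·R1: [0, -21/5, -13/5, -23/5, 3, 22/5]
R3 ← R3 + (4/5)·R1: [0, 32/5, -9/5, 11/5, 5, 6/5]
R4 ← R4 − (3/5)·R1: [0, 11/5, -32/5, -12/5, 3, 3/5]
R5 ← R5 − (1/5)·R1: [0, -3/5, -34/5, -24/5, 4, 16/5]
R3 ← R3 + (32/21)·R2: [0, 0, -121/21, -101/21, 67/7, 166/21]
R4 ← R4 + (11/21)·R2: [0, 0, -163/21, -101/21, 32/7, 61/21]
R5 ← R5 − (1/7)·R2: [0, 0, -45/7, -29/7, 25/7, 18/7]
R4 ← R4 − (163/121)·R3: [0, 0, 0, 202/121, -1007/121, -937/121]
R5 ← R5 − (135/121)·R3: [0, 0, 0, 148/121, -860/121, -756/121]
R5 ← R5 − (74/101)·R4: [0, 0, 0, 0, -102/101, -58/101]
5 nonzero rows, so rank(C) = 5.
C has 6 columns; by rank–nullity, nullity = 6 − 5 = 1.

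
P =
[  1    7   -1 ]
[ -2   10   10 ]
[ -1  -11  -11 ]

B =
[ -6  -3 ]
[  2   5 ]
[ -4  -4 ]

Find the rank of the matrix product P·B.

2

First compute PB:
[[ 12,  36],
 [ -8,  16],
 [ 28,  -8]]
Now row reduce the product.
R2 ← R2 + (2/3)·R1: [0, 40]
R3 ← R3 − (7/3)·R1: [0, -92]
R3 ← R3 + (23/10)·R2: [0, 0]
2 nonzero rows, so rank(PB) = 2.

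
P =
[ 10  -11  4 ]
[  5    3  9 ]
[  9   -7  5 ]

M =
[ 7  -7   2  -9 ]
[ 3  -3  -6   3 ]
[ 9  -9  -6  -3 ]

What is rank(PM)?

2

First compute PM:
[[ 73, -73,  62, -135],
 [125, -125, -62, -63],
 [ 87, -87,  30, -117]]
Now row reduce the product.
R2 ← R2 − (125/73)·R1: [0, 0, -12276/73, 12276/73]
R3 ← R3 − (87/73)·R1: [0, 0, -3204/73, 3204/73]
R3 ← R3 − (89/341)·R2: [0, 0, 0, 0]
2 nonzero rows, so rank(PM) = 2.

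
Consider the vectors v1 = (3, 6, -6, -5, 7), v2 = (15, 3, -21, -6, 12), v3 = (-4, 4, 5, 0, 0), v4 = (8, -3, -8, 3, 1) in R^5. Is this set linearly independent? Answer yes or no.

Form the matrix with these vectors as rows and row reduce.
R2 ← R2 − (5)·R1: [0, -27, 9, 19, -23]
R3 ← R3 + (4/3)·R1: [0, 12, -3, -20/3, 28/3]
R4 ← R4 − (8/3)·R1: [0, -19, 8, 49/3, -53/3]
R3 ← R3 + (4/9)·R2: [0, 0, 1, 16/9, -8/9]
R4 ← R4 − (19/27)·R2: [0, 0, 5/3, 80/27, -40/27]
R4 ← R4 − (5/3)·R3: [0, 0, 0, 0, 0]
3 nonzero rows, so the 4 vectors span a space of dimension 3.
Since 3 < 4, the vectors are linearly dependent.

no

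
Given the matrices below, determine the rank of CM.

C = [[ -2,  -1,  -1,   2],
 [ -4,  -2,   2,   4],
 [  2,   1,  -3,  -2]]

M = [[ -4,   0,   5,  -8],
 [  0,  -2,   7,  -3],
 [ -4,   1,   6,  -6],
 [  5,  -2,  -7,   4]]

2

First compute CM:
[[ 22,  -3, -37,  33],
 [ 28,  -2, -50,  42],
 [ -6,  -1,  13,  -9]]
Now row reduce the product.
R2 ← R2 − (14/11)·R1: [0, 20/11, -32/11, 0]
R3 ← R3 + (3/11)·R1: [0, -20/11, 32/11, 0]
R3 ← R3 + R2: [0, 0, 0, 0]
2 nonzero rows, so rank(CM) = 2.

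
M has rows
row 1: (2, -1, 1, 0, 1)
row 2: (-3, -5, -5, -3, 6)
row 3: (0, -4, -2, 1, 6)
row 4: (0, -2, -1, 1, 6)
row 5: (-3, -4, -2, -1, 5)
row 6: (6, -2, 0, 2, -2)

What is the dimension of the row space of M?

Row reduce to echelon form.
R2 ← R2 + (3/2)·R1: [0, -13/2, -7/2, -3, 15/2]
R5 ← R5 + (3/2)·R1: [0, -11/2, -1/2, -1, 13/2]
R6 ← R6 − (3)·R1: [0, 1, -3, 2, -5]
R3 ← R3 − (8/13)·R2: [0, 0, 2/13, 37/13, 18/13]
R4 ← R4 − (4/13)·R2: [0, 0, 1/13, 25/13, 48/13]
R5 ← R5 − (11/13)·R2: [0, 0, 32/13, 20/13, 2/13]
R6 ← R6 + (2/13)·R2: [0, 0, -46/13, 20/13, -50/13]
R4 ← R4 − (1/2)·R3: [0, 0, 0, 1/2, 3]
R5 ← R5 − (16)·R3: [0, 0, 0, -44, -22]
R6 ← R6 + (23)·R3: [0, 0, 0, 67, 28]
R5 ← R5 + (88)·R4: [0, 0, 0, 0, 242]
R6 ← R6 − (134)·R4: [0, 0, 0, 0, -374]
R6 ← R6 + (17/11)·R5: [0, 0, 0, 0, 0]
Echelon form has 5 nonzero rows, so rank(M) = 5.
The row space has dimension equal to the rank: 5.

5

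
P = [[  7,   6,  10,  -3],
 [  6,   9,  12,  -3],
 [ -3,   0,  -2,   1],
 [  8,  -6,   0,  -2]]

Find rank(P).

Row reduce to echelon form.
R2 ← R2 − (6/7)·R1: [0, 27/7, 24/7, -3/7]
R3 ← R3 + (3/7)·R1: [0, 18/7, 16/7, -2/7]
R4 ← R4 − (8/7)·R1: [0, -90/7, -80/7, 10/7]
R3 ← R3 − (2/3)·R2: [0, 0, 0, 0]
R4 ← R4 + (10/3)·R2: [0, 0, 0, 0]
Echelon form has 2 nonzero rows, so rank(P) = 2.

2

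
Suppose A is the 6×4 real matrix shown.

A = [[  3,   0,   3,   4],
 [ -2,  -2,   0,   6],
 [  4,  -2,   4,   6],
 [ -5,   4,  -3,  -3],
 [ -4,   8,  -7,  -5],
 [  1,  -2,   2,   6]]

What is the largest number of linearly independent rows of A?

4

Row reduce to echelon form.
R2 ← R2 + (2/3)·R1: [0, -2, 2, 26/3]
R3 ← R3 − (4/3)·R1: [0, -2, 0, 2/3]
R4 ← R4 + (5/3)·R1: [0, 4, 2, 11/3]
R5 ← R5 + (4/3)·R1: [0, 8, -3, 1/3]
R6 ← R6 − (1/3)·R1: [0, -2, 1, 14/3]
R3 ← R3 − R2: [0, 0, -2, -8]
R4 ← R4 + (2)·R2: [0, 0, 6, 21]
R5 ← R5 + (4)·R2: [0, 0, 5, 35]
R6 ← R6 − R2: [0, 0, -1, -4]
R4 ← R4 + (3)·R3: [0, 0, 0, -3]
R5 ← R5 + (5/2)·R3: [0, 0, 0, 15]
R6 ← R6 − (1/2)·R3: [0, 0, 0, 0]
R5 ← R5 + (5)·R4: [0, 0, 0, 0]
Echelon form has 4 nonzero rows, so rank(A) = 4.
The rank gives the maximum number of linearly independent rows: 4.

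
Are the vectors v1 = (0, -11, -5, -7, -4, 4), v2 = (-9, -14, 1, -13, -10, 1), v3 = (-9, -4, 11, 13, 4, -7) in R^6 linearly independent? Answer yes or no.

Form the matrix with these vectors as rows and row reduce.
Swap R1 ↔ R2
R3 ← R3 − R1: [0, 10, 10, 26, 14, -8]
R3 ← R3 + (10/11)·R2: [0, 0, 60/11, 216/11, 114/11, -48/11]
3 nonzero rows, so the 3 vectors span a space of dimension 3.
Since 3 = 3, the vectors are linearly independent.

yes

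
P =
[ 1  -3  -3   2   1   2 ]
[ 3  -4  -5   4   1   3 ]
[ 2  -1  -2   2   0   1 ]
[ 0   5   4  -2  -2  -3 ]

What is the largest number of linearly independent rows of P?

Row reduce to echelon form.
R2 ← R2 − (3)·R1: [0, 5, 4, -2, -2, -3]
R3 ← R3 − (2)·R1: [0, 5, 4, -2, -2, -3]
R3 ← R3 − R2: [0, 0, 0, 0, 0, 0]
R4 ← R4 − R2: [0, 0, 0, 0, 0, 0]
Echelon form has 2 nonzero rows, so rank(P) = 2.
The rank gives the maximum number of linearly independent rows: 2.

2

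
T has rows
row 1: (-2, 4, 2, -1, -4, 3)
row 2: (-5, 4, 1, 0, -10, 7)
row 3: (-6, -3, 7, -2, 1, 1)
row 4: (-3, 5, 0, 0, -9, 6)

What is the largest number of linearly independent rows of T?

4

Row reduce to echelon form.
R2 ← R2 − (5/2)·R1: [0, -6, -4, 5/2, 0, -1/2]
R3 ← R3 − (3)·R1: [0, -15, 1, 1, 13, -8]
R4 ← R4 − (3/2)·R1: [0, -1, -3, 3/2, -3, 3/2]
R3 ← R3 − (5/2)·R2: [0, 0, 11, -21/4, 13, -27/4]
R4 ← R4 − (1/6)·R2: [0, 0, -7/3, 13/12, -3, 19/12]
R4 ← R4 + (7/33)·R3: [0, 0, 0, -1/33, -8/33, 5/33]
Echelon form has 4 nonzero rows, so rank(T) = 4.
The rank gives the maximum number of linearly independent rows: 4.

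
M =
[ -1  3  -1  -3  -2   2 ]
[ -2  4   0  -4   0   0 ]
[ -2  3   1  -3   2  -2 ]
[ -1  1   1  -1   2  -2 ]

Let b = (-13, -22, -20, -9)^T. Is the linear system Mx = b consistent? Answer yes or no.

yes

Row reduce the augmented matrix [M | b].
R2 ← R2 − (2)·R1: [0, -2, 2, 2, 4, -4, 4]
R3 ← R3 − (2)·R1: [0, -3, 3, 3, 6, -6, 6]
R4 ← R4 − R1: [0, -2, 2, 2, 4, -4, 4]
R3 ← R3 − (3/2)·R2: [0, 0, 0, 0, 0, 0, 0]
R4 ← R4 − R2: [0, 0, 0, 0, 0, 0, 0]
The echelon form has 2 nonzero rows, and every pivot lies in the first 6 columns, so rank(M) = rank([M|b]) = 2.
The system is consistent.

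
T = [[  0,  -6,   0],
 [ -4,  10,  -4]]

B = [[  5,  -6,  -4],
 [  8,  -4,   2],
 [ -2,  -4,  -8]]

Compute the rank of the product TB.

2

First compute TB:
[[-48,  24, -12],
 [ 68,   0,  68]]
Now row reduce the product.
R2 ← R2 + (17/12)·R1: [0, 34, 51]
2 nonzero rows, so rank(TB) = 2.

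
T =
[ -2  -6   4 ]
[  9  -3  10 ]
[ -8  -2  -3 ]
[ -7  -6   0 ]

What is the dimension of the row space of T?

Row reduce to echelon form.
R2 ← R2 + (9/2)·R1: [0, -30, 28]
R3 ← R3 − (4)·R1: [0, 22, -19]
R4 ← R4 − (7/2)·R1: [0, 15, -14]
R3 ← R3 + (11/15)·R2: [0, 0, 23/15]
R4 ← R4 + (1/2)·R2: [0, 0, 0]
Echelon form has 3 nonzero rows, so rank(T) = 3.
The row space has dimension equal to the rank: 3.

3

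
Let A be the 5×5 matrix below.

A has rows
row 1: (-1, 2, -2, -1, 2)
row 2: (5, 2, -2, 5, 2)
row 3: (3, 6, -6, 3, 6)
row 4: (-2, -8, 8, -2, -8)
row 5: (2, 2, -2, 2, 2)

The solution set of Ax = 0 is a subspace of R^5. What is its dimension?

3

Row reduce to echelon form.
R2 ← R2 + (5)·R1: [0, 12, -12, 0, 12]
R3 ← R3 + (3)·R1: [0, 12, -12, 0, 12]
R4 ← R4 − (2)·R1: [0, -12, 12, 0, -12]
R5 ← R5 + (2)·R1: [0, 6, -6, 0, 6]
R3 ← R3 − R2: [0, 0, 0, 0, 0]
R4 ← R4 + R2: [0, 0, 0, 0, 0]
R5 ← R5 − (1/2)·R2: [0, 0, 0, 0, 0]
2 nonzero rows, so rank(A) = 2.
A has 5 columns; by rank–nullity, nullity = 5 − 2 = 3.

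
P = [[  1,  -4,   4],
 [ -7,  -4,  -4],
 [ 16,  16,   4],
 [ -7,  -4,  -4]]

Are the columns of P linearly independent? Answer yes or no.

no

Row reduce P to echelon form.
R2 ← R2 + (7)·R1: [0, -32, 24]
R3 ← R3 − (16)·R1: [0, 80, -60]
R4 ← R4 + (7)·R1: [0, -32, 24]
R3 ← R3 + (5/2)·R2: [0, 0, 0]
R4 ← R4 − R2: [0, 0, 0]
2 pivots among 3 columns.
Only 2 < 3 pivot columns, so the columns are linearly dependent.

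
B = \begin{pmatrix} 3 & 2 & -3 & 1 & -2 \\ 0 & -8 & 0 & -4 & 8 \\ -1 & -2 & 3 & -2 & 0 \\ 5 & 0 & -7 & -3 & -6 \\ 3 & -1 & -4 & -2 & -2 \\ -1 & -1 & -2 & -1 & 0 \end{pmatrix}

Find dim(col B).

4

Row reduce to echelon form.
R3 ← R3 + (1/3)·R1: [0, -4/3, 2, -5/3, -2/3]
R4 ← R4 − (5/3)·R1: [0, -10/3, -2, -14/3, -8/3]
R5 ← R5 − R1: [0, -3, -1, -3, 0]
R6 ← R6 + (1/3)·R1: [0, -1/3, -3, -2/3, -2/3]
R3 ← R3 − (1/6)·R2: [0, 0, 2, -1, -2]
R4 ← R4 − (5/12)·R2: [0, 0, -2, -3, -6]
R5 ← R5 − (3/8)·R2: [0, 0, -1, -3/2, -3]
R6 ← R6 − (1/24)·R2: [0, 0, -3, -1/2, -1]
R4 ← R4 + R3: [0, 0, 0, -4, -8]
R5 ← R5 + (1/2)·R3: [0, 0, 0, -2, -4]
R6 ← R6 + (3/2)·R3: [0, 0, 0, -2, -4]
R5 ← R5 − (1/2)·R4: [0, 0, 0, 0, 0]
R6 ← R6 − (1/2)·R4: [0, 0, 0, 0, 0]
Echelon form has 4 nonzero rows, so rank(B) = 4.
The column space has dimension equal to the rank: 4.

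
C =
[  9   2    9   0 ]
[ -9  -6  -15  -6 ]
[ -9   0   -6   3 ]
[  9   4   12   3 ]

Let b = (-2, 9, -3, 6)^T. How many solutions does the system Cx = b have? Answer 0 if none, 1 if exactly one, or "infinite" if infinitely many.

Row reduce the augmented matrix [C | b].
R2 ← R2 + R1: [0, -4, -6, -6, 7]
R3 ← R3 + R1: [0, 2, 3, 3, -5]
R4 ← R4 − R1: [0, 2, 3, 3, 8]
R3 ← R3 + (1/2)·R2: [0, 0, 0, 0, -3/2]
R4 ← R4 + (1/2)·R2: [0, 0, 0, 0, 23/2]
R4 ← R4 + (23/3)·R3: [0, 0, 0, 0, 0]
The echelon form has 3 nonzero rows; the last pivot sits in the augmented column, so rank(C) = 2 but rank([C|b]) = 3.
Since the ranks differ, the system is inconsistent.
It has no solutions.

0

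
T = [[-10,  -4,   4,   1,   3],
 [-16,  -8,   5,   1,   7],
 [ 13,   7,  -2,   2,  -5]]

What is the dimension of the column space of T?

Row reduce to echelon form.
R2 ← R2 − (8/5)·R1: [0, -8/5, -7/5, -3/5, 11/5]
R3 ← R3 + (13/10)·R1: [0, 9/5, 16/5, 33/10, -11/10]
R3 ← R3 + (9/8)·R2: [0, 0, 13/8, 21/8, 11/8]
Echelon form has 3 nonzero rows, so rank(T) = 3.
The column space has dimension equal to the rank: 3.

3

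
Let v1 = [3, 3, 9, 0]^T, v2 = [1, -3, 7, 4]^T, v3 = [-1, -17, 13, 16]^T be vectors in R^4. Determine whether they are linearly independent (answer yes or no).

no

Form the matrix with these vectors as rows and row reduce.
R2 ← R2 − (1/3)·R1: [0, -4, 4, 4]
R3 ← R3 + (1/3)·R1: [0, -16, 16, 16]
R3 ← R3 − (4)·R2: [0, 0, 0, 0]
2 nonzero rows, so the 3 vectors span a space of dimension 2.
Since 2 < 3, the vectors are linearly dependent.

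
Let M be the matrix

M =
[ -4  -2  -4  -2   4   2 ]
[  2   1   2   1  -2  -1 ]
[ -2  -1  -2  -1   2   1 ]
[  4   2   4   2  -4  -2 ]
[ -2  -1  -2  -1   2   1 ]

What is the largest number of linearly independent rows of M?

1

Row reduce to echelon form.
R2 ← R2 + (1/2)·R1: [0, 0, 0, 0, 0, 0]
R3 ← R3 − (1/2)·R1: [0, 0, 0, 0, 0, 0]
R4 ← R4 + R1: [0, 0, 0, 0, 0, 0]
R5 ← R5 − (1/2)·R1: [0, 0, 0, 0, 0, 0]
Echelon form has 1 nonzero row, so rank(M) = 1.
The rank gives the maximum number of linearly independent rows: 1.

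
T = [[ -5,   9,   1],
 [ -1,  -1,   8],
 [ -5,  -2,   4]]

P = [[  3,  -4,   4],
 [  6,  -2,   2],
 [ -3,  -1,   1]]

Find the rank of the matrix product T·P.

First compute TP:
[[ 36,   1,  -1],
 [-33,  -2,   2],
 [-39,  20, -20]]
Now row reduce the product.
R2 ← R2 + (11/12)·R1: [0, -13/12, 13/12]
R3 ← R3 + (13/12)·R1: [0, 253/12, -253/12]
R3 ← R3 + (253/13)·R2: [0, 0, 0]
2 nonzero rows, so rank(TP) = 2.

2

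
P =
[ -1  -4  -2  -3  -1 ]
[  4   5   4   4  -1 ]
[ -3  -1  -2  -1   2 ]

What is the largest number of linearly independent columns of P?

2

Row reduce to echelon form.
R2 ← R2 + (4)·R1: [0, -11, -4, -8, -5]
R3 ← R3 − (3)·R1: [0, 11, 4, 8, 5]
R3 ← R3 + R2: [0, 0, 0, 0, 0]
Echelon form has 2 nonzero rows, so rank(P) = 2.
The rank gives the maximum number of linearly independent columns: 2.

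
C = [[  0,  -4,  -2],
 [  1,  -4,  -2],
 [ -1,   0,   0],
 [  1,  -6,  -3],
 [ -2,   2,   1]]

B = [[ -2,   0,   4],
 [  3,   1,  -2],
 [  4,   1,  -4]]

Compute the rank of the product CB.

First compute CB:
[[-20,  -6,  16],
 [-22,  -6,  20],
 [  2,   0,  -4],
 [-32,  -9,  28],
 [ 14,   3, -16]]
Now row reduce the product.
R2 ← R2 − (11/10)·R1: [0, 3/5, 12/5]
R3 ← R3 + (1/10)·R1: [0, -3/5, -12/5]
R4 ← R4 − (8/5)·R1: [0, 3/5, 12/5]
R5 ← R5 + (7/10)·R1: [0, -6/5, -24/5]
R3 ← R3 + R2: [0, 0, 0]
R4 ← R4 − R2: [0, 0, 0]
R5 ← R5 + (2)·R2: [0, 0, 0]
2 nonzero rows, so rank(CB) = 2.

2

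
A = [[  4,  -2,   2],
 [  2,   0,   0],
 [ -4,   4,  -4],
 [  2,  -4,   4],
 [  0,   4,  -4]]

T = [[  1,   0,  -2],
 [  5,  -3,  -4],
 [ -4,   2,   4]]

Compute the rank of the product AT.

First compute AT:
[[-14,  10,   8],
 [  2,   0,  -4],
 [ 32, -20, -24],
 [-34,  20,  28],
 [ 36, -20, -32]]
Now row reduce the product.
R2 ← R2 + (1/7)·R1: [0, 10/7, -20/7]
R3 ← R3 + (16/7)·R1: [0, 20/7, -40/7]
R4 ← R4 − (17/7)·R1: [0, -30/7, 60/7]
R5 ← R5 + (18/7)·R1: [0, 40/7, -80/7]
R3 ← R3 − (2)·R2: [0, 0, 0]
R4 ← R4 + (3)·R2: [0, 0, 0]
R5 ← R5 − (4)·R2: [0, 0, 0]
2 nonzero rows, so rank(AT) = 2.

2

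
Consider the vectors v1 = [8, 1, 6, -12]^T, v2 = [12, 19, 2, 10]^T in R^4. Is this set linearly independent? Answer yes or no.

yes

Form the matrix with these vectors as rows and row reduce.
R2 ← R2 − (3/2)·R1: [0, 35/2, -7, 28]
2 nonzero rows, so the 2 vectors span a space of dimension 2.
Since 2 = 2, the vectors are linearly independent.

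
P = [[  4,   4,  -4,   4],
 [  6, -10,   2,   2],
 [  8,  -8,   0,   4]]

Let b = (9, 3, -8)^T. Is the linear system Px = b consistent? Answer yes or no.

Row reduce the augmented matrix [P | b].
R2 ← R2 − (3/2)·R1: [0, -16, 8, -4, -21/2]
R3 ← R3 − (2)·R1: [0, -16, 8, -4, -26]
R3 ← R3 − R2: [0, 0, 0, 0, -31/2]
The echelon form has 3 nonzero rows; the last pivot sits in the augmented column, so rank(P) = 2 but rank([P|b]) = 3.
Since the ranks differ, the system is inconsistent.

no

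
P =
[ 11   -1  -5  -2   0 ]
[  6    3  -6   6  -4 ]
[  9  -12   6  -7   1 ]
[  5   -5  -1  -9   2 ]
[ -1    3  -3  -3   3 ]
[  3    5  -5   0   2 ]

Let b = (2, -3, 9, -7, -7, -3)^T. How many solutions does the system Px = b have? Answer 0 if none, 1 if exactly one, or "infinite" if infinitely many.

0

Row reduce the augmented matrix [P | b].
R2 ← R2 − (6/11)·R1: [0, 39/11, -36/11, 78/11, -4, -45/11]
R3 ← R3 − (9/11)·R1: [0, -123/11, 111/11, -59/11, 1, 81/11]
R4 ← R4 − (5/11)·R1: [0, -50/11, 14/11, -89/11, 2, -87/11]
R5 ← R5 + (1/11)·R1: [0, 32/11, -38/11, -35/11, 3, -75/11]
R6 ← R6 − (3/11)·R1: [0, 58/11, -40/11, 6/11, 2, -39/11]
R3 ← R3 + (41/13)·R2: [0, 0, -3/13, 17, -151/13, -72/13]
R4 ← R4 + (50/39)·R2: [0, 0, -38/13, 1, -122/39, -171/13]
R5 ← R5 − (32/39)·R2: [0, 0, -10/13, -9, 245/39, -45/13]
R6 ← R6 − (58/39)·R2: [0, 0, 16/13, -10, 310/39, 33/13]
R4 ← R4 − (38/3)·R3: [0, 0, 0, -643/3, 144, 57]
R5 ← R5 − (10/3)·R3: [0, 0, 0, -197/3, 45, 15]
R6 ← R6 + (16/3)·R3: [0, 0, 0, 242/3, -54, -27]
R5 ← R5 − (197/643)·R4: [0, 0, 0, 0, 567/643, -1584/643]
R6 ← R6 + (242/643)·R4: [0, 0, 0, 0, 126/643, -3567/643]
R6 ← R6 − (2/9)·R5: [0, 0, 0, 0, 0, -5]
The echelon form has 6 nonzero rows; the last pivot sits in the augmented column, so rank(P) = 5 but rank([P|b]) = 6.
Since the ranks differ, the system is inconsistent.
It has no solutions.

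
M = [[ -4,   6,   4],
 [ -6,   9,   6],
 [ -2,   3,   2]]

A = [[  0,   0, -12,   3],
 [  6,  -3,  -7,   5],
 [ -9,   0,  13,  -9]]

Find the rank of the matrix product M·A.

1

First compute MA:
[[  0, -18,  58, -18],
 [  0, -27,  87, -27],
 [  0,  -9,  29,  -9]]
Now row reduce the product.
R2 ← R2 − (3/2)·R1: [0, 0, 0, 0]
R3 ← R3 − (1/2)·R1: [0, 0, 0, 0]
1 nonzero row, so rank(MA) = 1.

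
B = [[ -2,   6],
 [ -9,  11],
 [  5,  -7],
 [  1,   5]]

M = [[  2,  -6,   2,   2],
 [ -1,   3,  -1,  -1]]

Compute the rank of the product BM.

1

First compute BM:
[[-10,  30, -10, -10],
 [-29,  87, -29, -29],
 [ 17, -51,  17,  17],
 [ -3,   9,  -3,  -3]]
Now row reduce the product.
R2 ← R2 − (29/10)·R1: [0, 0, 0, 0]
R3 ← R3 + (17/10)·R1: [0, 0, 0, 0]
R4 ← R4 − (3/10)·R1: [0, 0, 0, 0]
1 nonzero row, so rank(BM) = 1.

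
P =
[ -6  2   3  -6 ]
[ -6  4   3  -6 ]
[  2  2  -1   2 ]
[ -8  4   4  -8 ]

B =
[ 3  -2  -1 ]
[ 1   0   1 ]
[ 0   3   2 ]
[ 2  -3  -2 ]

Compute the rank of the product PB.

First compute PB:
[[-28,  39,  26],
 [-26,  39,  28],
 [ 12, -13,  -6],
 [-36,  52,  36]]
Now row reduce the product.
R2 ← R2 − (13/14)·R1: [0, 39/14, 27/7]
R3 ← R3 + (3/7)·R1: [0, 26/7, 36/7]
R4 ← R4 − (9/7)·R1: [0, 13/7, 18/7]
R3 ← R3 − (4/3)·R2: [0, 0, 0]
R4 ← R4 − (2/3)·R2: [0, 0, 0]
2 nonzero rows, so rank(PB) = 2.

2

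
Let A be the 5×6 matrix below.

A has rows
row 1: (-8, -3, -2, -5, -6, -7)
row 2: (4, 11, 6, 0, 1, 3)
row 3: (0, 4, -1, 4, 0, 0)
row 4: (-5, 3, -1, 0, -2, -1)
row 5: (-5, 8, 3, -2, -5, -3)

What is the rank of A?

Row reduce to echelon form.
R2 ← R2 + (1/2)·R1: [0, 19/2, 5, -5/2, -2, -1/2]
R4 ← R4 − (5/8)·R1: [0, 39/8, 1/4, 25/8, 7/4, 27/8]
R5 ← R5 − (5/8)·R1: [0, 79/8, 17/4, 9/8, -5/4, 11/8]
R3 ← R3 − (8/19)·R2: [0, 0, -59/19, 96/19, 16/19, 4/19]
R4 ← R4 − (39/76)·R2: [0, 0, -44/19, 335/76, 211/76, 69/19]
R5 ← R5 − (79/76)·R2: [0, 0, -18/19, 283/76, 63/76, 36/19]
R4 ← R4 − (44/59)·R3: [0, 0, 0, 151/236, 507/236, 205/59]
R5 ← R5 − (18/59)·R3: [0, 0, 0, 515/236, 135/236, 108/59]
R5 ← R5 − (515/151)·R4: [0, 0, 0, 0, -1020/151, -1513/151]
Echelon form has 5 nonzero rows, so rank(A) = 5.

5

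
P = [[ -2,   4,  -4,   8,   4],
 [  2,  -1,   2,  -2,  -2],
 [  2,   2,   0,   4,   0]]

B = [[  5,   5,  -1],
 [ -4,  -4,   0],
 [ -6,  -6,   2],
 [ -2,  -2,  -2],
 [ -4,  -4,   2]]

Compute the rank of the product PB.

2

First compute PB:
[[-34, -34, -14],
 [ 14,  14,   2],
 [ -6,  -6, -10]]
Now row reduce the product.
R2 ← R2 + (7/17)·R1: [0, 0, -64/17]
R3 ← R3 − (3/17)·R1: [0, 0, -128/17]
R3 ← R3 − (2)·R2: [0, 0, 0]
2 nonzero rows, so rank(PB) = 2.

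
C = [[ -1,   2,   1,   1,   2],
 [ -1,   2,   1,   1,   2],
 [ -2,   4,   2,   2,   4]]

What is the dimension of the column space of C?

Row reduce to echelon form.
R2 ← R2 − R1: [0, 0, 0, 0, 0]
R3 ← R3 − (2)·R1: [0, 0, 0, 0, 0]
Echelon form has 1 nonzero row, so rank(C) = 1.
The column space has dimension equal to the rank: 1.

1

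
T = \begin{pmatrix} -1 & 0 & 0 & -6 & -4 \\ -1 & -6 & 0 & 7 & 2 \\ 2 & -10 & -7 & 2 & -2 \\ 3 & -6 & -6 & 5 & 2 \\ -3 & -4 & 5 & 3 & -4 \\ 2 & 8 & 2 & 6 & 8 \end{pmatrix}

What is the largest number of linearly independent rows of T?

Row reduce to echelon form.
R2 ← R2 − R1: [0, -6, 0, 13, 6]
R3 ← R3 + (2)·R1: [0, -10, -7, -10, -10]
R4 ← R4 + (3)·R1: [0, -6, -6, -13, -10]
R5 ← R5 − (3)·R1: [0, -4, 5, 21, 8]
R6 ← R6 + (2)·R1: [0, 8, 2, -6, 0]
R3 ← R3 − (5/3)·R2: [0, 0, -7, -95/3, -20]
R4 ← R4 − R2: [0, 0, -6, -26, -16]
R5 ← R5 − (2/3)·R2: [0, 0, 5, 37/3, 4]
R6 ← R6 + (4/3)·R2: [0, 0, 2, 34/3, 8]
R4 ← R4 − (6/7)·R3: [0, 0, 0, 8/7, 8/7]
R5 ← R5 + (5/7)·R3: [0, 0, 0, -72/7, -72/7]
R6 ← R6 + (2/7)·R3: [0, 0, 0, 16/7, 16/7]
R5 ← R5 + (9)·R4: [0, 0, 0, 0, 0]
R6 ← R6 − (2)·R4: [0, 0, 0, 0, 0]
Echelon form has 4 nonzero rows, so rank(T) = 4.
The rank gives the maximum number of linearly independent rows: 4.

4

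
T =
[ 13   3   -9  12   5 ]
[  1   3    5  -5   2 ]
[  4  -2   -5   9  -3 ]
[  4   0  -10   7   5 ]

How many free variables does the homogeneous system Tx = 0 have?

Row reduce to echelon form.
R2 ← R2 − (1/13)·R1: [0, 36/13, 74/13, -77/13, 21/13]
R3 ← R3 − (4/13)·R1: [0, -38/13, -29/13, 69/13, -59/13]
R4 ← R4 − (4/13)·R1: [0, -12/13, -94/13, 43/13, 45/13]
R3 ← R3 + (19/18)·R2: [0, 0, 34/9, -17/18, -17/6]
R4 ← R4 + (1/3)·R2: [0, 0, -16/3, 4/3, 4]
R4 ← R4 + (24/17)·R3: [0, 0, 0, 0, 0]
3 nonzero rows, so rank(T) = 3.
T has 5 columns; by rank–nullity, nullity = 5 − 3 = 2.

2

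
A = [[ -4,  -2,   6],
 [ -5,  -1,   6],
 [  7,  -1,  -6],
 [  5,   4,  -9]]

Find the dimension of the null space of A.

1

Row reduce to echelon form.
R2 ← R2 − (5/4)·R1: [0, 3/2, -3/2]
R3 ← R3 + (7/4)·R1: [0, -9/2, 9/2]
R4 ← R4 + (5/4)·R1: [0, 3/2, -3/2]
R3 ← R3 + (3)·R2: [0, 0, 0]
R4 ← R4 − R2: [0, 0, 0]
2 nonzero rows, so rank(A) = 2.
A has 3 columns; by rank–nullity, nullity = 3 − 2 = 1.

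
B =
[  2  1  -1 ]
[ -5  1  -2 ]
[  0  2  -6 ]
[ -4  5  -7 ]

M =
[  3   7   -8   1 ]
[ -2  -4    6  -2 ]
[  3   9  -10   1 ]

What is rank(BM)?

First compute BM:
[[  1,   1,   0,  -1],
 [-23, -57,  66,  -9],
 [-22, -62,  72, -10],
 [-43, -111, 132, -21]]
Now row reduce the product.
R2 ← R2 + (23)·R1: [0, -34, 66, -32]
R3 ← R3 + (22)·R1: [0, -40, 72, -32]
R4 ← R4 + (43)·R1: [0, -68, 132, -64]
R3 ← R3 − (20/17)·R2: [0, 0, -96/17, 96/17]
R4 ← R4 − (2)·R2: [0, 0, 0, 0]
3 nonzero rows, so rank(BM) = 3.

3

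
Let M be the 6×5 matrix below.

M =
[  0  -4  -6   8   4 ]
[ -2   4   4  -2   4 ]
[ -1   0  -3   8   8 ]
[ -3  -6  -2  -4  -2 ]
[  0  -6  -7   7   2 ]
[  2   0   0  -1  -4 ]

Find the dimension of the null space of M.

2

Row reduce to echelon form.
Swap R1 ↔ R2
R3 ← R3 − (1/2)·R1: [0, -2, -5, 9, 6]
R4 ← R4 − (3/2)·R1: [0, -12, -8, -1, -8]
R6 ← R6 + R1: [0, 4, 4, -3, 0]
R3 ← R3 − (1/2)·R2: [0, 0, -2, 5, 4]
R4 ← R4 − (3)·R2: [0, 0, 10, -25, -20]
R5 ← R5 − (3/2)·R2: [0, 0, 2, -5, -4]
R6 ← R6 + R2: [0, 0, -2, 5, 4]
R4 ← R4 + (5)·R3: [0, 0, 0, 0, 0]
R5 ← R5 + R3: [0, 0, 0, 0, 0]
R6 ← R6 − R3: [0, 0, 0, 0, 0]
3 nonzero rows, so rank(M) = 3.
M has 5 columns; by rank–nullity, nullity = 5 − 3 = 2.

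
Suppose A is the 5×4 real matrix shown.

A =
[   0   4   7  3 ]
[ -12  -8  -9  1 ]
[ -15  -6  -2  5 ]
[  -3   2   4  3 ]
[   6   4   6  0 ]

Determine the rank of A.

3

Row reduce to echelon form.
Swap R1 ↔ R2
R3 ← R3 − (5/4)·R1: [0, 4, 37/4, 15/4]
R4 ← R4 − (1/4)·R1: [0, 4, 25/4, 11/4]
R5 ← R5 + (1/2)·R1: [0, 0, 3/2, 1/2]
R3 ← R3 − R2: [0, 0, 9/4, 3/4]
R4 ← R4 − R2: [0, 0, -3/4, -1/4]
R4 ← R4 + (1/3)·R3: [0, 0, 0, 0]
R5 ← R5 − (2/3)·R3: [0, 0, 0, 0]
Echelon form has 3 nonzero rows, so rank(A) = 3.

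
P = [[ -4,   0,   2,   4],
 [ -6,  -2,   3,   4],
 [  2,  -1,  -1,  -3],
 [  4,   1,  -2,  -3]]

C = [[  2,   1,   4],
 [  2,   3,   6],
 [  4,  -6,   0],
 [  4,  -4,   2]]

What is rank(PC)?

First compute PC:
[[ 16, -32,  -8],
 [ 12, -46, -28],
 [-14,  17,  -4],
 [-10,  31,  16]]
Now row reduce the product.
R2 ← R2 − (3/4)·R1: [0, -22, -22]
R3 ← R3 + (7/8)·R1: [0, -11, -11]
R4 ← R4 + (5/8)·R1: [0, 11, 11]
R3 ← R3 − (1/2)·R2: [0, 0, 0]
R4 ← R4 + (1/2)·R2: [0, 0, 0]
2 nonzero rows, so rank(PC) = 2.

2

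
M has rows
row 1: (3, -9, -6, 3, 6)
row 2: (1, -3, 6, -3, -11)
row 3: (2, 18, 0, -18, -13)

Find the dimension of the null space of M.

Row reduce to echelon form.
R2 ← R2 − (1/3)·R1: [0, 0, 8, -4, -13]
R3 ← R3 − (2/3)·R1: [0, 24, 4, -20, -17]
Swap R2 ↔ R3
3 nonzero rows, so rank(M) = 3.
M has 5 columns; by rank–nullity, nullity = 5 − 3 = 2.

2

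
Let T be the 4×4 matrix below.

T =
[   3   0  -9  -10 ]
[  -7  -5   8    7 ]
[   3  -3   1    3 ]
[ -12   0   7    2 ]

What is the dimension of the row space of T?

4

Row reduce to echelon form.
R2 ← R2 + (7/3)·R1: [0, -5, -13, -49/3]
R3 ← R3 − R1: [0, -3, 10, 13]
R4 ← R4 + (4)·R1: [0, 0, -29, -38]
R3 ← R3 − (3/5)·R2: [0, 0, 89/5, 114/5]
R4 ← R4 + (145/89)·R3: [0, 0, 0, -76/89]
Echelon form has 4 nonzero rows, so rank(T) = 4.
The row space has dimension equal to the rank: 4.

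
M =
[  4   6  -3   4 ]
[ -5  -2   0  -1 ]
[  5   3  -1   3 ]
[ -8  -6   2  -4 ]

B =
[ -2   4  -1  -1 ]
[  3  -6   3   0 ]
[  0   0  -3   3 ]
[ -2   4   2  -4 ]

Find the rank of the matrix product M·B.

2

First compute MB:
[[  2,  -4,  31, -29],
 [  6, -12,  -3,   9],
 [ -7,  14,  13, -20],
 [  6, -12, -24,  30]]
Now row reduce the product.
R2 ← R2 − (3)·R1: [0, 0, -96, 96]
R3 ← R3 + (7/2)·R1: [0, 0, 243/2, -243/2]
R4 ← R4 − (3)·R1: [0, 0, -117, 117]
R3 ← R3 + (81/64)·R2: [0, 0, 0, 0]
R4 ← R4 − (39/32)·R2: [0, 0, 0, 0]
2 nonzero rows, so rank(MB) = 2.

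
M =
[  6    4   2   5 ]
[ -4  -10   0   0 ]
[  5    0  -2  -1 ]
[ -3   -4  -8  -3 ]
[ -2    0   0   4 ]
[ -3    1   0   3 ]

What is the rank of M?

Row reduce to echelon form.
R2 ← R2 + (2/3)·R1: [0, -22/3, 4/3, 10/3]
R3 ← R3 − (5/6)·R1: [0, -10/3, -11/3, -31/6]
R4 ← R4 + (1/2)·R1: [0, -2, -7, -1/2]
R5 ← R5 + (1/3)·R1: [0, 4/3, 2/3, 17/3]
R6 ← R6 + (1/2)·R1: [0, 3, 1, 11/2]
R3 ← R3 − (5/11)·R2: [0, 0, -47/11, -147/22]
R4 ← R4 − (3/11)·R2: [0, 0, -81/11, -31/22]
R5 ← R5 + (2/11)·R2: [0, 0, 10/11, 69/11]
R6 ← R6 + (9/22)·R2: [0, 0, 17/11, 151/22]
R4 ← R4 − (81/47)·R3: [0, 0, 0, 475/47]
R5 ← R5 + (10/47)·R3: [0, 0, 0, 228/47]
R6 ← R6 + (17/47)·R3: [0, 0, 0, 209/47]
R5 ← R5 − (12/25)·R4: [0, 0, 0, 0]
R6 ← R6 − (11/25)·R4: [0, 0, 0, 0]
Echelon form has 4 nonzero rows, so rank(M) = 4.

4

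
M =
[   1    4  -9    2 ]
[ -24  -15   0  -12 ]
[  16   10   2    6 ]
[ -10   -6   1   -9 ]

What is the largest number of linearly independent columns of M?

4

Row reduce to echelon form.
R2 ← R2 + (24)·R1: [0, 81, -216, 36]
R3 ← R3 − (16)·R1: [0, -54, 146, -26]
R4 ← R4 + (10)·R1: [0, 34, -89, 11]
R3 ← R3 + (2/3)·R2: [0, 0, 2, -2]
R4 ← R4 − (34/81)·R2: [0, 0, 5/3, -37/9]
R4 ← R4 − (5/6)·R3: [0, 0, 0, -22/9]
Echelon form has 4 nonzero rows, so rank(M) = 4.
The rank gives the maximum number of linearly independent columns: 4.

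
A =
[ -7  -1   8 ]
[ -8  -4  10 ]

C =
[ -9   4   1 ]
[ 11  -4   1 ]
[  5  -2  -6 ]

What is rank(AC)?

2

First compute AC:
[[ 92, -40, -56],
 [ 78, -36, -72]]
Now row reduce the product.
R2 ← R2 − (39/46)·R1: [0, -48/23, -564/23]
2 nonzero rows, so rank(AC) = 2.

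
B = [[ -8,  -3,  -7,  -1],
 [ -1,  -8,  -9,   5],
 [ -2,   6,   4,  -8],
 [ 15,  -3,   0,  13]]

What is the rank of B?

4

Row reduce to echelon form.
R2 ← R2 − (1/8)·R1: [0, -61/8, -65/8, 41/8]
R3 ← R3 − (1/4)·R1: [0, 27/4, 23/4, -31/4]
R4 ← R4 + (15/8)·R1: [0, -69/8, -105/8, 89/8]
R3 ← R3 + (54/61)·R2: [0, 0, -88/61, -196/61]
R4 ← R4 − (69/61)·R2: [0, 0, -240/61, 325/61]
R4 ← R4 − (30/11)·R3: [0, 0, 0, 155/11]
Echelon form has 4 nonzero rows, so rank(B) = 4.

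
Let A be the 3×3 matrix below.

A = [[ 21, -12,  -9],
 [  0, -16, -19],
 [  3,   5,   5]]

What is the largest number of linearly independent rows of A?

Row reduce to echelon form.
R3 ← R3 − (1/7)·R1: [0, 47/7, 44/7]
R3 ← R3 + (47/112)·R2: [0, 0, -27/16]
Echelon form has 3 nonzero rows, so rank(A) = 3.
The rank gives the maximum number of linearly independent rows: 3.

3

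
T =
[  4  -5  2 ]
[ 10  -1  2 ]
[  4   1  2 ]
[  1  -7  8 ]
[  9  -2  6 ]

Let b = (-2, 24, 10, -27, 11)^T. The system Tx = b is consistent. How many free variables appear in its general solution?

0

Row reduce the augmented matrix [T | b].
R2 ← R2 − (5/2)·R1: [0, 23/2, -3, 29]
R3 ← R3 − R1: [0, 6, 0, 12]
R4 ← R4 − (1/4)·R1: [0, -23/4, 15/2, -53/2]
R5 ← R5 − (9/4)·R1: [0, 37/4, 3/2, 31/2]
R3 ← R3 − (12/23)·R2: [0, 0, 36/23, -72/23]
R4 ← R4 + (1/2)·R2: [0, 0, 6, -12]
R5 ← R5 − (37/46)·R2: [0, 0, 90/23, -180/23]
R4 ← R4 − (23/6)·R3: [0, 0, 0, 0]
R5 ← R5 − (5/2)·R3: [0, 0, 0, 0]
The echelon form has 3 nonzero rows, and every pivot lies in the first 3 columns, so rank(T) = rank([T|b]) = 3.
The system is consistent.
Free variables = (unknowns) − (rank) = 3 − 3 = 0.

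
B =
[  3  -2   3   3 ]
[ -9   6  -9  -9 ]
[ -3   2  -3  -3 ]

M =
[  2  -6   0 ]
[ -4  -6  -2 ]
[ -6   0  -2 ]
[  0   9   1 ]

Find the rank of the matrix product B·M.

1

First compute BM:
[[ -4,  21,   1],
 [ 12, -63,  -3],
 [  4, -21,  -1]]
Now row reduce the product.
R2 ← R2 + (3)·R1: [0, 0, 0]
R3 ← R3 + R1: [0, 0, 0]
1 nonzero row, so rank(BM) = 1.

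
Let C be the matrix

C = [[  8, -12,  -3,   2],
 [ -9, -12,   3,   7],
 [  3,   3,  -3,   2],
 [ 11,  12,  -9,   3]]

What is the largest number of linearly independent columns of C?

3

Row reduce to echelon form.
R2 ← R2 + (9/8)·R1: [0, -51/2, -3/8, 37/4]
R3 ← R3 − (3/8)·R1: [0, 15/2, -15/8, 5/4]
R4 ← R4 − (11/8)·R1: [0, 57/2, -39/8, 1/4]
R3 ← R3 + (5/17)·R2: [0, 0, -135/68, 135/34]
R4 ← R4 + (19/17)·R2: [0, 0, -90/17, 180/17]
R4 ← R4 − (8/3)·R3: [0, 0, 0, 0]
Echelon form has 3 nonzero rows, so rank(C) = 3.
The rank gives the maximum number of linearly independent columns: 3.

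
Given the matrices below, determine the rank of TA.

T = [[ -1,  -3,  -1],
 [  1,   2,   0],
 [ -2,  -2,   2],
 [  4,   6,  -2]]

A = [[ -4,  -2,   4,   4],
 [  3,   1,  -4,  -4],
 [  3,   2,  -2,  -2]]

First compute TA:
[[ -8,  -3,  10,  10],
 [  2,   0,  -4,  -4],
 [  8,   6,  -4,  -4],
 [ -4,  -6,  -4,  -4]]
Now row reduce the product.
R2 ← R2 + (1/4)·R1: [0, -3/4, -3/2, -3/2]
R3 ← R3 + R1: [0, 3, 6, 6]
R4 ← R4 − (1/2)·R1: [0, -9/2, -9, -9]
R3 ← R3 + (4)·R2: [0, 0, 0, 0]
R4 ← R4 − (6)·R2: [0, 0, 0, 0]
2 nonzero rows, so rank(TA) = 2.

2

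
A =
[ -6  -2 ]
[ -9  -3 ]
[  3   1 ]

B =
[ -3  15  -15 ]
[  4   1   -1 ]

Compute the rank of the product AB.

1

First compute AB:
[[ 10, -92,  92],
 [ 15, -138, 138],
 [ -5,  46, -46]]
Now row reduce the product.
R2 ← R2 − (3/2)·R1: [0, 0, 0]
R3 ← R3 + (1/2)·R1: [0, 0, 0]
1 nonzero row, so rank(AB) = 1.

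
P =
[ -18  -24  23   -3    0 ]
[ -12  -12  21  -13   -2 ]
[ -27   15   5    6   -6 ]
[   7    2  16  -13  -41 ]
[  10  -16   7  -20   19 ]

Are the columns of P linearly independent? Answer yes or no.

Row reduce P to echelon form.
R2 ← R2 − (2/3)·R1: [0, 4, 17/3, -11, -2]
R3 ← R3 − (3/2)·R1: [0, 51, -59/2, 21/2, -6]
R4 ← R4 + (7/18)·R1: [0, -22/3, 449/18, -85/6, -41]
R5 ← R5 + (5/9)·R1: [0, -88/3, 178/9, -65/3, 19]
R3 ← R3 − (51/4)·R2: [0, 0, -407/4, 603/4, 39/2]
R4 ← R4 + (11/6)·R2: [0, 0, 106/3, -103/3, -134/3]
R5 ← R5 + (22/3)·R2: [0, 0, 184/3, -307/3, 13/3]
R4 ← R4 + (424/1221)·R3: [0, 0, 0, 21997/1221, -46270/1221]
R5 ← R5 + (736/1221)·R3: [0, 0, 0, -13997/1221, 19643/1221]
R5 ← R5 + (13997/21997)·R4: [0, 0, 0, 0, -176539/21997]
5 pivots among 5 columns.
Every column is a pivot column, so the columns are linearly independent.

yes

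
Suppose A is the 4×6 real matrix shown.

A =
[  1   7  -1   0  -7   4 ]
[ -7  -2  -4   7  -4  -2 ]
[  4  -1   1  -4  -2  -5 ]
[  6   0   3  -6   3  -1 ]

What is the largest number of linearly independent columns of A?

4

Row reduce to echelon form.
R2 ← R2 + (7)·R1: [0, 47, -11, 7, -53, 26]
R3 ← R3 − (4)·R1: [0, -29, 5, -4, 26, -21]
R4 ← R4 − (6)·R1: [0, -42, 9, -6, 45, -25]
R3 ← R3 + (29/47)·R2: [0, 0, -84/47, 15/47, -315/47, -233/47]
R4 ← R4 + (42/47)·R2: [0, 0, -39/47, 12/47, -111/47, -83/47]
R4 ← R4 − (13/28)·R3: [0, 0, 0, 3/28, 3/4, 15/28]
Echelon form has 4 nonzero rows, so rank(A) = 4.
The rank gives the maximum number of linearly independent columns: 4.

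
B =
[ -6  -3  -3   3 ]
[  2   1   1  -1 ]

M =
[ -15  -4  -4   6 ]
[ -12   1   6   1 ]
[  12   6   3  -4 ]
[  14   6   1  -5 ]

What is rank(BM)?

First compute BM:
[[132,  21,   0, -42],
 [-44,  -7,   0,  14]]
Now row reduce the product.
R2 ← R2 + (1/3)·R1: [0, 0, 0, 0]
1 nonzero row, so rank(BM) = 1.

1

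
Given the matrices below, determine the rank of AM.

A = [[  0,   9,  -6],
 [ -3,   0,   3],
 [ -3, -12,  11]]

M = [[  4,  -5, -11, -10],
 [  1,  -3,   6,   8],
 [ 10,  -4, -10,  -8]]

First compute AM:
[[-51,  -3, 114, 120],
 [ 18,   3,   3,   6],
 [ 86,   7, -149, -154]]
Now row reduce the product.
R2 ← R2 + (6/17)·R1: [0, 33/17, 735/17, 822/17]
R3 ← R3 + (86/51)·R1: [0, 33/17, 735/17, 822/17]
R3 ← R3 − R2: [0, 0, 0, 0]
2 nonzero rows, so rank(AM) = 2.

2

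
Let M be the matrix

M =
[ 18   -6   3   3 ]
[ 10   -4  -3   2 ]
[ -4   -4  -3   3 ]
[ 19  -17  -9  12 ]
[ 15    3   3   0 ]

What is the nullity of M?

Row reduce to echelon form.
R2 ← R2 − (5/9)·R1: [0, -2/3, -14/3, 1/3]
R3 ← R3 + (2/9)·R1: [0, -16/3, -7/3, 11/3]
R4 ← R4 − (19/18)·R1: [0, -32/3, -73/6, 53/6]
R5 ← R5 − (5/6)·R1: [0, 8, 1/2, -5/2]
R3 ← R3 − (8)·R2: [0, 0, 35, 1]
R4 ← R4 − (16)·R2: [0, 0, 125/2, 7/2]
R5 ← R5 + (12)·R2: [0, 0, -111/2, 3/2]
R4 ← R4 − (25/14)·R3: [0, 0, 0, 12/7]
R5 ← R5 + (111/70)·R3: [0, 0, 0, 108/35]
R5 ← R5 − (9/5)·R4: [0, 0, 0, 0]
4 nonzero rows, so rank(M) = 4.
M has 4 columns; by rank–nullity, nullity = 4 − 4 = 0.

0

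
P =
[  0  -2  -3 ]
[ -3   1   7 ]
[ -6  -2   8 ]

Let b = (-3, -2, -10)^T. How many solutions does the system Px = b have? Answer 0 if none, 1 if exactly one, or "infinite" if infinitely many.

Row reduce the augmented matrix [P | b].
Swap R1 ↔ R2
R3 ← R3 − (2)·R1: [0, -4, -6, -6]
R3 ← R3 − (2)·R2: [0, 0, 0, 0]
The echelon form has 2 nonzero rows, and every pivot lies in the first 3 columns, so rank(P) = rank([P|b]) = 2.
The system is consistent.
rank = 2 < 3 unknowns, so there are infinitely many solutions.

infinite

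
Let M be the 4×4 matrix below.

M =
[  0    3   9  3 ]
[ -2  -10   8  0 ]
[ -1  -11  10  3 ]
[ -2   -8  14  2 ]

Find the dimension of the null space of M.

Row reduce to echelon form.
Swap R1 ↔ R2
R3 ← R3 − (1/2)·R1: [0, -6, 6, 3]
R4 ← R4 − R1: [0, 2, 6, 2]
R3 ← R3 + (2)·R2: [0, 0, 24, 9]
R4 ← R4 − (2/3)·R2: [0, 0, 0, 0]
3 nonzero rows, so rank(M) = 3.
M has 4 columns; by rank–nullity, nullity = 4 − 3 = 1.

1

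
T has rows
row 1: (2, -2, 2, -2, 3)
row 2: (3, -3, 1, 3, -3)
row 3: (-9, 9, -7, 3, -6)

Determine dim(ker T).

3

Row reduce to echelon form.
R2 ← R2 − (3/2)·R1: [0, 0, -2, 6, -15/2]
R3 ← R3 + (9/2)·R1: [0, 0, 2, -6, 15/2]
R3 ← R3 + R2: [0, 0, 0, 0, 0]
2 nonzero rows, so rank(T) = 2.
T has 5 columns; by rank–nullity, nullity = 5 − 2 = 3.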